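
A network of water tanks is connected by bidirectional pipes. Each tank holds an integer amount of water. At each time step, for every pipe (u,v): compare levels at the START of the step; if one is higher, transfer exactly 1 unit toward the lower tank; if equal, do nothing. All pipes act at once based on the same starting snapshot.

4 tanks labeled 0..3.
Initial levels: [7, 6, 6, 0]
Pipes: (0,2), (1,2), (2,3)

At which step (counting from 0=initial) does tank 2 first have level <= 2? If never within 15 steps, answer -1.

Answer: -1

Derivation:
Step 1: flows [0->2,1=2,2->3] -> levels [6 6 6 1]
Step 2: flows [0=2,1=2,2->3] -> levels [6 6 5 2]
Step 3: flows [0->2,1->2,2->3] -> levels [5 5 6 3]
Step 4: flows [2->0,2->1,2->3] -> levels [6 6 3 4]
Step 5: flows [0->2,1->2,3->2] -> levels [5 5 6 3]
  -> period-2 cycle (repeats step 3); tank 2 never drops to <=2
Tank 2 never reaches <=2 within 15 steps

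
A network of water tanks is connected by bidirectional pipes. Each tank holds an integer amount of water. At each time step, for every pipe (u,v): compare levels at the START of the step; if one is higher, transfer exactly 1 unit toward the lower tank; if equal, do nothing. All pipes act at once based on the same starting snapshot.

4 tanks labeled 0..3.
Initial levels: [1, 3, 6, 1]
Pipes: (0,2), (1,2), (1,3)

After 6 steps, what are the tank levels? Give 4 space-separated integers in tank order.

Answer: 3 4 2 2

Derivation:
Step 1: flows [2->0,2->1,1->3] -> levels [2 3 4 2]
Step 2: flows [2->0,2->1,1->3] -> levels [3 3 2 3]
Step 3: flows [0->2,1->2,1=3] -> levels [2 2 4 3]
Step 4: flows [2->0,2->1,3->1] -> levels [3 4 2 2]
Step 5: flows [0->2,1->2,1->3] -> levels [2 2 4 3]
  -> period-2 cycle: step 5 state = step 3 state
  -> state at step 6: (6-3) mod 2 = 1, same as step 4 -> [3 4 2 2]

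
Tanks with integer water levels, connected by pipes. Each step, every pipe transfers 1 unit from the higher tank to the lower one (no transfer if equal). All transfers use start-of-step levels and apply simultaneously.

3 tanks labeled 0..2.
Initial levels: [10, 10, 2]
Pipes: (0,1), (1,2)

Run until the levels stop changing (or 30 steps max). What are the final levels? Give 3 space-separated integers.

Step 1: flows [0=1,1->2] -> levels [10 9 3]
Step 2: flows [0->1,1->2] -> levels [9 9 4]
Step 3: flows [0=1,1->2] -> levels [9 8 5]
Step 4: flows [0->1,1->2] -> levels [8 8 6]
Step 5: flows [0=1,1->2] -> levels [8 7 7]
Step 6: flows [0->1,1=2] -> levels [7 8 7]
Step 7: flows [1->0,1->2] -> levels [8 6 8]
Step 8: flows [0->1,2->1] -> levels [7 8 7]
  -> period-2 cycle: step 8 state = step 6 state; never stabilizes
  -> state at step 30: (30-6) mod 2 = 0, same as step 6 -> [7 8 7]

Answer: 7 8 7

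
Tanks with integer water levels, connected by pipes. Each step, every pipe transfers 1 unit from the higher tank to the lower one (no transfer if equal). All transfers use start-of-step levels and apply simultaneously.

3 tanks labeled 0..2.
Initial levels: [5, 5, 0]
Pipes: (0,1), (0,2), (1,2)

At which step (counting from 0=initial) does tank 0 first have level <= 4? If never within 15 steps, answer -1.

Step 1: flows [0=1,0->2,1->2] -> levels [4 4 2]
Tank 0 first reaches <=4 at step 1

Answer: 1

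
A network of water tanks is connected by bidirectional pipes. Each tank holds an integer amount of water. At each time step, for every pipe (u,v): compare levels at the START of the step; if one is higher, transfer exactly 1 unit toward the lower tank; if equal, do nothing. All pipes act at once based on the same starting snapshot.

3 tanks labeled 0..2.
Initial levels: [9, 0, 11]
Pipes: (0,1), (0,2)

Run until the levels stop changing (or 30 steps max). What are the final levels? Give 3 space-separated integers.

Step 1: flows [0->1,2->0] -> levels [9 1 10]
Step 2: flows [0->1,2->0] -> levels [9 2 9]
Step 3: flows [0->1,0=2] -> levels [8 3 9]
Step 4: flows [0->1,2->0] -> levels [8 4 8]
Step 5: flows [0->1,0=2] -> levels [7 5 8]
Step 6: flows [0->1,2->0] -> levels [7 6 7]
Step 7: flows [0->1,0=2] -> levels [6 7 7]
Step 8: flows [1->0,2->0] -> levels [8 6 6]
Step 9: flows [0->1,0->2] -> levels [6 7 7]
  -> period-2 cycle: step 9 state = step 7 state; never stabilizes
  -> state at step 30: (30-7) mod 2 = 1, same as step 8 -> [8 6 6]

Answer: 8 6 6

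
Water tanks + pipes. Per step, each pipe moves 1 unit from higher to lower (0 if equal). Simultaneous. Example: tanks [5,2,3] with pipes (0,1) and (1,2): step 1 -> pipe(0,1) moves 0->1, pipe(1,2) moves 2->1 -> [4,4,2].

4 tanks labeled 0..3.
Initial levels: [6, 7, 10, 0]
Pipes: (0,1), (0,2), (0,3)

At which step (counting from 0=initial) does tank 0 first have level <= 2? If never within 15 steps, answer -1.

Answer: -1

Derivation:
Step 1: flows [1->0,2->0,0->3] -> levels [7 6 9 1]
Step 2: flows [0->1,2->0,0->3] -> levels [6 7 8 2]
Step 3: flows [1->0,2->0,0->3] -> levels [7 6 7 3]
Step 4: flows [0->1,0=2,0->3] -> levels [5 7 7 4]
Step 5: flows [1->0,2->0,0->3] -> levels [6 6 6 5]
Step 6: flows [0=1,0=2,0->3] -> levels [5 6 6 6]
Step 7: flows [1->0,2->0,3->0] -> levels [8 5 5 5]
Step 8: flows [0->1,0->2,0->3] -> levels [5 6 6 6]
  -> period-2 cycle (repeats step 6); tank 0 never drops to <=2
Tank 0 never reaches <=2 within 15 steps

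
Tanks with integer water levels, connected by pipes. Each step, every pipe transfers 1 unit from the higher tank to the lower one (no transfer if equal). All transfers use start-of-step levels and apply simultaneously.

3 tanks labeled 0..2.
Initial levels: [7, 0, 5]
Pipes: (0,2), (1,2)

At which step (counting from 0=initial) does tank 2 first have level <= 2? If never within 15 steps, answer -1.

Answer: -1

Derivation:
Step 1: flows [0->2,2->1] -> levels [6 1 5]
Step 2: flows [0->2,2->1] -> levels [5 2 5]
Step 3: flows [0=2,2->1] -> levels [5 3 4]
Step 4: flows [0->2,2->1] -> levels [4 4 4]
Step 5: flows [0=2,1=2] -> levels [4 4 4]
  -> stable; tank 2 stays at 4 > 2
Tank 2 never reaches <=2 within 15 steps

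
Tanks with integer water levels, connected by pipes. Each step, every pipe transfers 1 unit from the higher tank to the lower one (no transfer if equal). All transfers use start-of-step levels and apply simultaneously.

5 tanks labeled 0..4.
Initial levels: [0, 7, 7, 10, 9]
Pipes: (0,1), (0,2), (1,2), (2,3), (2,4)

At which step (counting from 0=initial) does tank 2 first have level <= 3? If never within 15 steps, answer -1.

Answer: -1

Derivation:
Step 1: flows [1->0,2->0,1=2,3->2,4->2] -> levels [2 6 8 9 8]
Step 2: flows [1->0,2->0,2->1,3->2,2=4] -> levels [4 6 7 8 8]
Step 3: flows [1->0,2->0,2->1,3->2,4->2] -> levels [6 6 7 7 7]
Step 4: flows [0=1,2->0,2->1,2=3,2=4] -> levels [7 7 5 7 7]
Step 5: flows [0=1,0->2,1->2,3->2,4->2] -> levels [6 6 9 6 6]
Step 6: flows [0=1,2->0,2->1,2->3,2->4] -> levels [7 7 5 7 7]
  -> period-2 cycle (repeats step 4); tank 2 never drops to <=3
Tank 2 never reaches <=3 within 15 steps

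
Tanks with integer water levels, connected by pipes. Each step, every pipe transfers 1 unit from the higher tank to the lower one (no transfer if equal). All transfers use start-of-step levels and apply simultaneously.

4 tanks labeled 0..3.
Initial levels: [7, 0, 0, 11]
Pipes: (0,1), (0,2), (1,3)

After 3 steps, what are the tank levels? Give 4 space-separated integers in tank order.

Step 1: flows [0->1,0->2,3->1] -> levels [5 2 1 10]
Step 2: flows [0->1,0->2,3->1] -> levels [3 4 2 9]
Step 3: flows [1->0,0->2,3->1] -> levels [3 4 3 8]

Answer: 3 4 3 8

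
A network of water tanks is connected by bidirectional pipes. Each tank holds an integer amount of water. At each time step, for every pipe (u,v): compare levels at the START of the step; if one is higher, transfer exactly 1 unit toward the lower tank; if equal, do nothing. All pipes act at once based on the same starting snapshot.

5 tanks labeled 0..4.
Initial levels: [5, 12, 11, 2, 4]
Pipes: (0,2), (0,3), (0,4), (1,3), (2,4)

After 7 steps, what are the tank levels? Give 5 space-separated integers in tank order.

Answer: 5 7 7 8 7

Derivation:
Step 1: flows [2->0,0->3,0->4,1->3,2->4] -> levels [4 11 9 4 6]
Step 2: flows [2->0,0=3,4->0,1->3,2->4] -> levels [6 10 7 5 6]
Step 3: flows [2->0,0->3,0=4,1->3,2->4] -> levels [6 9 5 7 7]
Step 4: flows [0->2,3->0,4->0,1->3,4->2] -> levels [7 8 7 7 5]
Step 5: flows [0=2,0=3,0->4,1->3,2->4] -> levels [6 7 6 8 7]
Step 6: flows [0=2,3->0,4->0,3->1,4->2] -> levels [8 8 7 6 5]
Step 7: flows [0->2,0->3,0->4,1->3,2->4] -> levels [5 7 7 8 7]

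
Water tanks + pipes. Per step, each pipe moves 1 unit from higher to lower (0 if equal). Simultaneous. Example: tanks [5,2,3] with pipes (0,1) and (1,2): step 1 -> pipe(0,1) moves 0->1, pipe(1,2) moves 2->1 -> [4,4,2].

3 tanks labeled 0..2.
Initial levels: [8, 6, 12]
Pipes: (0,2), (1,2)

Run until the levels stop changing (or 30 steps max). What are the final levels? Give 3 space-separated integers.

Step 1: flows [2->0,2->1] -> levels [9 7 10]
Step 2: flows [2->0,2->1] -> levels [10 8 8]
Step 3: flows [0->2,1=2] -> levels [9 8 9]
Step 4: flows [0=2,2->1] -> levels [9 9 8]
Step 5: flows [0->2,1->2] -> levels [8 8 10]
Step 6: flows [2->0,2->1] -> levels [9 9 8]
  -> period-2 cycle: step 6 state = step 4 state; never stabilizes
  -> state at step 30: (30-4) mod 2 = 0, same as step 4 -> [9 9 8]

Answer: 9 9 8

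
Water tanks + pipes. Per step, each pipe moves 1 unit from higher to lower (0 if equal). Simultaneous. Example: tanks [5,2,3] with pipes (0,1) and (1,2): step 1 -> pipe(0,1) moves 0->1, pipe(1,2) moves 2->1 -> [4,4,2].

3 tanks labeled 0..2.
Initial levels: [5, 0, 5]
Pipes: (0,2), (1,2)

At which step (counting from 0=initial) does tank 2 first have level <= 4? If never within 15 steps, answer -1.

Step 1: flows [0=2,2->1] -> levels [5 1 4]
Tank 2 first reaches <=4 at step 1

Answer: 1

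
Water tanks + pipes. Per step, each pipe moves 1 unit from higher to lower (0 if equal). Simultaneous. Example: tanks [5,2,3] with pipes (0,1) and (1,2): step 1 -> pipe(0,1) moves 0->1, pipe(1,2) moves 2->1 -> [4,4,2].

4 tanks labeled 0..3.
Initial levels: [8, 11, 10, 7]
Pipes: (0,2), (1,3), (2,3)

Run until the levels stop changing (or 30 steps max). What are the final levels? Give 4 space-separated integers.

Step 1: flows [2->0,1->3,2->3] -> levels [9 10 8 9]
Step 2: flows [0->2,1->3,3->2] -> levels [8 9 10 9]
Step 3: flows [2->0,1=3,2->3] -> levels [9 9 8 10]
Step 4: flows [0->2,3->1,3->2] -> levels [8 10 10 8]
Step 5: flows [2->0,1->3,2->3] -> levels [9 9 8 10]
  -> period-2 cycle: step 5 state = step 3 state; never stabilizes
  -> state at step 30: (30-3) mod 2 = 1, same as step 4 -> [8 10 10 8]

Answer: 8 10 10 8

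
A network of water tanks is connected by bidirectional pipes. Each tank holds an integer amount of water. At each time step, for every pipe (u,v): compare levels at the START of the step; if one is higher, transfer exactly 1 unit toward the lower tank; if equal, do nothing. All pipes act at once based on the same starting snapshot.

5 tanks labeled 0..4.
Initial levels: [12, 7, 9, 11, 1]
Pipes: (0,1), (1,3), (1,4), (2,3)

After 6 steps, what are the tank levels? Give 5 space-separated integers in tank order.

Answer: 9 6 8 10 7

Derivation:
Step 1: flows [0->1,3->1,1->4,3->2] -> levels [11 8 10 9 2]
Step 2: flows [0->1,3->1,1->4,2->3] -> levels [10 9 9 9 3]
Step 3: flows [0->1,1=3,1->4,2=3] -> levels [9 9 9 9 4]
Step 4: flows [0=1,1=3,1->4,2=3] -> levels [9 8 9 9 5]
Step 5: flows [0->1,3->1,1->4,2=3] -> levels [8 9 9 8 6]
Step 6: flows [1->0,1->3,1->4,2->3] -> levels [9 6 8 10 7]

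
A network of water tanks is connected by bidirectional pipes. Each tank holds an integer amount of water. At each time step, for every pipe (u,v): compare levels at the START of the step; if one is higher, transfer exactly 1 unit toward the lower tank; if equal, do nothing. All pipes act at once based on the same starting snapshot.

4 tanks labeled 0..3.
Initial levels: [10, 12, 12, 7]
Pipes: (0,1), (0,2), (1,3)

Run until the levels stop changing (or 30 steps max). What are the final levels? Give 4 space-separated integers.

Answer: 10 11 11 9

Derivation:
Step 1: flows [1->0,2->0,1->3] -> levels [12 10 11 8]
Step 2: flows [0->1,0->2,1->3] -> levels [10 10 12 9]
Step 3: flows [0=1,2->0,1->3] -> levels [11 9 11 10]
Step 4: flows [0->1,0=2,3->1] -> levels [10 11 11 9]
Step 5: flows [1->0,2->0,1->3] -> levels [12 9 10 10]
Step 6: flows [0->1,0->2,3->1] -> levels [10 11 11 9]
  -> period-2 cycle: step 6 state = step 4 state; never stabilizes
  -> state at step 30: (30-4) mod 2 = 0, same as step 4 -> [10 11 11 9]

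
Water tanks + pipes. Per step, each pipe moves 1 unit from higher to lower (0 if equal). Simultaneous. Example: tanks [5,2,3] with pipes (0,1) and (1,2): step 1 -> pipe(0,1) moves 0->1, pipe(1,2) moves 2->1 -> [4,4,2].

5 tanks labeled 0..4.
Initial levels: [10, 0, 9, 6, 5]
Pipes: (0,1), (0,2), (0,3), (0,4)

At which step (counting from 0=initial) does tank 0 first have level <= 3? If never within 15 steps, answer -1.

Step 1: flows [0->1,0->2,0->3,0->4] -> levels [6 1 10 7 6]
Step 2: flows [0->1,2->0,3->0,0=4] -> levels [7 2 9 6 6]
Step 3: flows [0->1,2->0,0->3,0->4] -> levels [5 3 8 7 7]
Step 4: flows [0->1,2->0,3->0,4->0] -> levels [7 4 7 6 6]
Step 5: flows [0->1,0=2,0->3,0->4] -> levels [4 5 7 7 7]
Step 6: flows [1->0,2->0,3->0,4->0] -> levels [8 4 6 6 6]
Step 7: flows [0->1,0->2,0->3,0->4] -> levels [4 5 7 7 7]
  -> period-2 cycle (repeats step 5); tank 0 never drops to <=3
Tank 0 never reaches <=3 within 15 steps

Answer: -1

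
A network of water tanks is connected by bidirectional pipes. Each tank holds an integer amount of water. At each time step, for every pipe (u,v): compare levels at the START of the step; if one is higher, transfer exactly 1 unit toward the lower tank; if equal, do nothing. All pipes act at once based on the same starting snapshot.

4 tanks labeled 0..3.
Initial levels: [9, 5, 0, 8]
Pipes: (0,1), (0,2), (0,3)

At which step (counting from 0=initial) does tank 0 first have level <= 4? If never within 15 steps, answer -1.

Step 1: flows [0->1,0->2,0->3] -> levels [6 6 1 9]
Step 2: flows [0=1,0->2,3->0] -> levels [6 6 2 8]
Step 3: flows [0=1,0->2,3->0] -> levels [6 6 3 7]
Step 4: flows [0=1,0->2,3->0] -> levels [6 6 4 6]
Step 5: flows [0=1,0->2,0=3] -> levels [5 6 5 6]
Step 6: flows [1->0,0=2,3->0] -> levels [7 5 5 5]
Step 7: flows [0->1,0->2,0->3] -> levels [4 6 6 6]
Tank 0 first reaches <=4 at step 7

Answer: 7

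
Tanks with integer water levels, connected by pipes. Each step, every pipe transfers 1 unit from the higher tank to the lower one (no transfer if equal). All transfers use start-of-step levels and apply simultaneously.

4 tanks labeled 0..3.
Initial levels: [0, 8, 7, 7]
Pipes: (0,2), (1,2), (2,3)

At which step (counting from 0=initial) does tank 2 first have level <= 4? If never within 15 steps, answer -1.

Answer: 4

Derivation:
Step 1: flows [2->0,1->2,2=3] -> levels [1 7 7 7]
Step 2: flows [2->0,1=2,2=3] -> levels [2 7 6 7]
Step 3: flows [2->0,1->2,3->2] -> levels [3 6 7 6]
Step 4: flows [2->0,2->1,2->3] -> levels [4 7 4 7]
Tank 2 first reaches <=4 at step 4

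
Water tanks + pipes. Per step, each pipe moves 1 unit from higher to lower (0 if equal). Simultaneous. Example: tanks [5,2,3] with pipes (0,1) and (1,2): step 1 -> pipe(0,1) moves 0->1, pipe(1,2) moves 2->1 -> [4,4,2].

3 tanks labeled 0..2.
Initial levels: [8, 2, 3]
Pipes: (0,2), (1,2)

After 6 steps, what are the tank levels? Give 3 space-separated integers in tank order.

Step 1: flows [0->2,2->1] -> levels [7 3 3]
Step 2: flows [0->2,1=2] -> levels [6 3 4]
Step 3: flows [0->2,2->1] -> levels [5 4 4]
Step 4: flows [0->2,1=2] -> levels [4 4 5]
Step 5: flows [2->0,2->1] -> levels [5 5 3]
Step 6: flows [0->2,1->2] -> levels [4 4 5]

Answer: 4 4 5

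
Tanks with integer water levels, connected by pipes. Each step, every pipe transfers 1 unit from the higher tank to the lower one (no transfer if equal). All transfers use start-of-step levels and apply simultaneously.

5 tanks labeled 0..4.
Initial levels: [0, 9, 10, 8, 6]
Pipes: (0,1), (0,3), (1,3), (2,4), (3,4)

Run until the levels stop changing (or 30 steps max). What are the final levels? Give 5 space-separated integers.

Answer: 6 6 7 8 6

Derivation:
Step 1: flows [1->0,3->0,1->3,2->4,3->4] -> levels [2 7 9 7 8]
Step 2: flows [1->0,3->0,1=3,2->4,4->3] -> levels [4 6 8 7 8]
Step 3: flows [1->0,3->0,3->1,2=4,4->3] -> levels [6 6 8 6 7]
Step 4: flows [0=1,0=3,1=3,2->4,4->3] -> levels [6 6 7 7 7]
Step 5: flows [0=1,3->0,3->1,2=4,3=4] -> levels [7 7 7 5 7]
Step 6: flows [0=1,0->3,1->3,2=4,4->3] -> levels [6 6 7 8 6]
Step 7: flows [0=1,3->0,3->1,2->4,3->4] -> levels [7 7 6 5 8]
Step 8: flows [0=1,0->3,1->3,4->2,4->3] -> levels [6 6 7 8 6]
  -> period-2 cycle: step 8 state = step 6 state; never stabilizes
  -> state at step 30: (30-6) mod 2 = 0, same as step 6 -> [6 6 7 8 6]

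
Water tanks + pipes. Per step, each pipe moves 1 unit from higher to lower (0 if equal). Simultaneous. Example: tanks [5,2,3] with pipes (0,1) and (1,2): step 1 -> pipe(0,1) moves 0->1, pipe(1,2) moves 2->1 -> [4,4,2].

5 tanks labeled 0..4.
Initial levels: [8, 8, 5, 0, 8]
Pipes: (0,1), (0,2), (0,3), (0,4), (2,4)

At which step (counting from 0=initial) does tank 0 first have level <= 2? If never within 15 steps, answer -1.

Step 1: flows [0=1,0->2,0->3,0=4,4->2] -> levels [6 8 7 1 7]
Step 2: flows [1->0,2->0,0->3,4->0,2=4] -> levels [8 7 6 2 6]
Step 3: flows [0->1,0->2,0->3,0->4,2=4] -> levels [4 8 7 3 7]
Step 4: flows [1->0,2->0,0->3,4->0,2=4] -> levels [6 7 6 4 6]
Step 5: flows [1->0,0=2,0->3,0=4,2=4] -> levels [6 6 6 5 6]
Step 6: flows [0=1,0=2,0->3,0=4,2=4] -> levels [5 6 6 6 6]
Step 7: flows [1->0,2->0,3->0,4->0,2=4] -> levels [9 5 5 5 5]
Step 8: flows [0->1,0->2,0->3,0->4,2=4] -> levels [5 6 6 6 6]
  -> period-2 cycle (repeats step 6); tank 0 never drops to <=2
Tank 0 never reaches <=2 within 15 steps

Answer: -1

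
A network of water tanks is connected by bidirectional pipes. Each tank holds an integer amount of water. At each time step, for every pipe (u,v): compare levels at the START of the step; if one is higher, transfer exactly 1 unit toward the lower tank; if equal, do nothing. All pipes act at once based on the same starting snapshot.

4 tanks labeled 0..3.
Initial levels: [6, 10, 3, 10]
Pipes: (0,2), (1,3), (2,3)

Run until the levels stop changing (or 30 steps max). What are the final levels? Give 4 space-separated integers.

Step 1: flows [0->2,1=3,3->2] -> levels [5 10 5 9]
Step 2: flows [0=2,1->3,3->2] -> levels [5 9 6 9]
Step 3: flows [2->0,1=3,3->2] -> levels [6 9 6 8]
Step 4: flows [0=2,1->3,3->2] -> levels [6 8 7 8]
Step 5: flows [2->0,1=3,3->2] -> levels [7 8 7 7]
Step 6: flows [0=2,1->3,2=3] -> levels [7 7 7 8]
Step 7: flows [0=2,3->1,3->2] -> levels [7 8 8 6]
Step 8: flows [2->0,1->3,2->3] -> levels [8 7 6 8]
Step 9: flows [0->2,3->1,3->2] -> levels [7 8 8 6]
  -> period-2 cycle: step 9 state = step 7 state; never stabilizes
  -> state at step 30: (30-7) mod 2 = 1, same as step 8 -> [8 7 6 8]

Answer: 8 7 6 8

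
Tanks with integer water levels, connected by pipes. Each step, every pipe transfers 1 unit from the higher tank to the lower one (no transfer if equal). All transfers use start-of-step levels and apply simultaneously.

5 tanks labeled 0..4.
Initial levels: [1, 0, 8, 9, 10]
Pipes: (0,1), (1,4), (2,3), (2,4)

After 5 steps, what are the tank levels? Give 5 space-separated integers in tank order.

Answer: 3 3 8 8 6

Derivation:
Step 1: flows [0->1,4->1,3->2,4->2] -> levels [0 2 10 8 8]
Step 2: flows [1->0,4->1,2->3,2->4] -> levels [1 2 8 9 8]
Step 3: flows [1->0,4->1,3->2,2=4] -> levels [2 2 9 8 7]
Step 4: flows [0=1,4->1,2->3,2->4] -> levels [2 3 7 9 7]
Step 5: flows [1->0,4->1,3->2,2=4] -> levels [3 3 8 8 6]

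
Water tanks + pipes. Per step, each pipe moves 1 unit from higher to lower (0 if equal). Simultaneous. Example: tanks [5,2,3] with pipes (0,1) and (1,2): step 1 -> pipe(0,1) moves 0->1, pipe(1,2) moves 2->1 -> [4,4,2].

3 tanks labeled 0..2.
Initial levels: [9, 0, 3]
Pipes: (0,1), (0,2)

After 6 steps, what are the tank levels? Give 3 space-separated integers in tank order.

Answer: 4 4 4

Derivation:
Step 1: flows [0->1,0->2] -> levels [7 1 4]
Step 2: flows [0->1,0->2] -> levels [5 2 5]
Step 3: flows [0->1,0=2] -> levels [4 3 5]
Step 4: flows [0->1,2->0] -> levels [4 4 4]
Step 5: flows [0=1,0=2] -> levels [4 4 4]
  -> stable; steps 6..6 unchanged -> [4 4 4]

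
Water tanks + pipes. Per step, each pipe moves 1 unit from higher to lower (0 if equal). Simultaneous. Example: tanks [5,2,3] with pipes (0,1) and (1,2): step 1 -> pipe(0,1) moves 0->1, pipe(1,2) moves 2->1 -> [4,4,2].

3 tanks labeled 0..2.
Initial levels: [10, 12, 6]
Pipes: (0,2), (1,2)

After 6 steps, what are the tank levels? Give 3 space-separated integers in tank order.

Step 1: flows [0->2,1->2] -> levels [9 11 8]
Step 2: flows [0->2,1->2] -> levels [8 10 10]
Step 3: flows [2->0,1=2] -> levels [9 10 9]
Step 4: flows [0=2,1->2] -> levels [9 9 10]
Step 5: flows [2->0,2->1] -> levels [10 10 8]
Step 6: flows [0->2,1->2] -> levels [9 9 10]

Answer: 9 9 10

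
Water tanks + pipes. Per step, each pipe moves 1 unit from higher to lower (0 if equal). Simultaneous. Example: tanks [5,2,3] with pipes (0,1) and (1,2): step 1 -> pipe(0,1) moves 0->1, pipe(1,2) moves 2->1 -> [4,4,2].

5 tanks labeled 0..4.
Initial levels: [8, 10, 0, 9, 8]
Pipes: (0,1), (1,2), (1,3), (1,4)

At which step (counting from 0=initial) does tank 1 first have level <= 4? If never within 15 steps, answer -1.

Answer: -1

Derivation:
Step 1: flows [1->0,1->2,1->3,1->4] -> levels [9 6 1 10 9]
Step 2: flows [0->1,1->2,3->1,4->1] -> levels [8 8 2 9 8]
Step 3: flows [0=1,1->2,3->1,1=4] -> levels [8 8 3 8 8]
Step 4: flows [0=1,1->2,1=3,1=4] -> levels [8 7 4 8 8]
Step 5: flows [0->1,1->2,3->1,4->1] -> levels [7 9 5 7 7]
Step 6: flows [1->0,1->2,1->3,1->4] -> levels [8 5 6 8 8]
Step 7: flows [0->1,2->1,3->1,4->1] -> levels [7 9 5 7 7]
  -> period-2 cycle (repeats step 5); tank 1 never drops to <=4
Tank 1 never reaches <=4 within 15 steps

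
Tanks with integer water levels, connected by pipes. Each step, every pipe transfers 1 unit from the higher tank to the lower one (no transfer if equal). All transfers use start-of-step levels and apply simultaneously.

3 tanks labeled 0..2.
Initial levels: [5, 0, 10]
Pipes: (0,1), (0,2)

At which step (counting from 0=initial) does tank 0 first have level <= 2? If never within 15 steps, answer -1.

Answer: -1

Derivation:
Step 1: flows [0->1,2->0] -> levels [5 1 9]
Step 2: flows [0->1,2->0] -> levels [5 2 8]
Step 3: flows [0->1,2->0] -> levels [5 3 7]
Step 4: flows [0->1,2->0] -> levels [5 4 6]
Step 5: flows [0->1,2->0] -> levels [5 5 5]
Step 6: flows [0=1,0=2] -> levels [5 5 5]
  -> stable; tank 0 stays at 5 > 2
Tank 0 never reaches <=2 within 15 steps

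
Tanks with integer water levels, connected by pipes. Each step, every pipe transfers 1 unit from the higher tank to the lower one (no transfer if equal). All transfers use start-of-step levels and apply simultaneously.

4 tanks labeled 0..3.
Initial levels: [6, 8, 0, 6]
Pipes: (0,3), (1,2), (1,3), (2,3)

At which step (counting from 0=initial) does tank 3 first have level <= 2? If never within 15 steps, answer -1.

Step 1: flows [0=3,1->2,1->3,3->2] -> levels [6 6 2 6]
Step 2: flows [0=3,1->2,1=3,3->2] -> levels [6 5 4 5]
Step 3: flows [0->3,1->2,1=3,3->2] -> levels [5 4 6 5]
Step 4: flows [0=3,2->1,3->1,2->3] -> levels [5 6 4 5]
Step 5: flows [0=3,1->2,1->3,3->2] -> levels [5 4 6 5]
  -> period-2 cycle (repeats step 3); tank 3 never drops to <=2
Tank 3 never reaches <=2 within 15 steps

Answer: -1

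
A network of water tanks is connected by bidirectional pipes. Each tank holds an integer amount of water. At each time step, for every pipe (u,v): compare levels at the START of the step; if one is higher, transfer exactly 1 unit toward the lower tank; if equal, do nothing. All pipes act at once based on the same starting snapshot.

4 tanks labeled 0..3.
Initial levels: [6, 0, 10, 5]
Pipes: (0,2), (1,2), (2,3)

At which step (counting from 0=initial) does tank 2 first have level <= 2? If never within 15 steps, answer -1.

Step 1: flows [2->0,2->1,2->3] -> levels [7 1 7 6]
Step 2: flows [0=2,2->1,2->3] -> levels [7 2 5 7]
Step 3: flows [0->2,2->1,3->2] -> levels [6 3 6 6]
Step 4: flows [0=2,2->1,2=3] -> levels [6 4 5 6]
Step 5: flows [0->2,2->1,3->2] -> levels [5 5 6 5]
Step 6: flows [2->0,2->1,2->3] -> levels [6 6 3 6]
Step 7: flows [0->2,1->2,3->2] -> levels [5 5 6 5]
  -> period-2 cycle (repeats step 5); tank 2 never drops to <=2
Tank 2 never reaches <=2 within 15 steps

Answer: -1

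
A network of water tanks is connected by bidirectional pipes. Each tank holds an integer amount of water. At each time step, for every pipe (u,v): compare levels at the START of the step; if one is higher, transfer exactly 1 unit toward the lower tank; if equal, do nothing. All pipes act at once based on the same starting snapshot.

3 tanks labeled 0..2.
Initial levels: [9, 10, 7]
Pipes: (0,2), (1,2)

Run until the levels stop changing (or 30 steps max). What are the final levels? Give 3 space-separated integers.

Step 1: flows [0->2,1->2] -> levels [8 9 9]
Step 2: flows [2->0,1=2] -> levels [9 9 8]
Step 3: flows [0->2,1->2] -> levels [8 8 10]
Step 4: flows [2->0,2->1] -> levels [9 9 8]
  -> period-2 cycle: step 4 state = step 2 state; never stabilizes
  -> state at step 30: (30-2) mod 2 = 0, same as step 2 -> [9 9 8]

Answer: 9 9 8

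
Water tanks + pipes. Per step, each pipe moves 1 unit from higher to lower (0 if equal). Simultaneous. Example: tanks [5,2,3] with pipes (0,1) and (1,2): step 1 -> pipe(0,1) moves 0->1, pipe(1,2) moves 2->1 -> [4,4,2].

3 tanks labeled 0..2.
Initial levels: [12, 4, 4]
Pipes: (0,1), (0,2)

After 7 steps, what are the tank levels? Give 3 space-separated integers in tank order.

Step 1: flows [0->1,0->2] -> levels [10 5 5]
Step 2: flows [0->1,0->2] -> levels [8 6 6]
Step 3: flows [0->1,0->2] -> levels [6 7 7]
Step 4: flows [1->0,2->0] -> levels [8 6 6]
  -> period-2 cycle: step 4 state = step 2 state
  -> state at step 7: (7-2) mod 2 = 1, same as step 3 -> [6 7 7]

Answer: 6 7 7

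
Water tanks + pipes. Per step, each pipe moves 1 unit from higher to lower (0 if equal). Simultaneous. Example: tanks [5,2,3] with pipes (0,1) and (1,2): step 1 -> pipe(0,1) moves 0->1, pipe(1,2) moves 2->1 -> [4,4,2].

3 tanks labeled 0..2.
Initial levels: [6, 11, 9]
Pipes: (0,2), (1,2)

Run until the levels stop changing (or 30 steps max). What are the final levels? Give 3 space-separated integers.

Answer: 8 8 10

Derivation:
Step 1: flows [2->0,1->2] -> levels [7 10 9]
Step 2: flows [2->0,1->2] -> levels [8 9 9]
Step 3: flows [2->0,1=2] -> levels [9 9 8]
Step 4: flows [0->2,1->2] -> levels [8 8 10]
Step 5: flows [2->0,2->1] -> levels [9 9 8]
  -> period-2 cycle: step 5 state = step 3 state; never stabilizes
  -> state at step 30: (30-3) mod 2 = 1, same as step 4 -> [8 8 10]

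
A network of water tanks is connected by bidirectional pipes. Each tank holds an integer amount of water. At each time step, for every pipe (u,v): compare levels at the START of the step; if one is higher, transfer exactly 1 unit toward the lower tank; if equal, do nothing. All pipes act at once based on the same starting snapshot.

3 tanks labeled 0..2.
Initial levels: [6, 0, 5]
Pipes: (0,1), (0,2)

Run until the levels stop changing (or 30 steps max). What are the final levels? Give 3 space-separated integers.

Answer: 3 4 4

Derivation:
Step 1: flows [0->1,0->2] -> levels [4 1 6]
Step 2: flows [0->1,2->0] -> levels [4 2 5]
Step 3: flows [0->1,2->0] -> levels [4 3 4]
Step 4: flows [0->1,0=2] -> levels [3 4 4]
Step 5: flows [1->0,2->0] -> levels [5 3 3]
Step 6: flows [0->1,0->2] -> levels [3 4 4]
  -> period-2 cycle: step 6 state = step 4 state; never stabilizes
  -> state at step 30: (30-4) mod 2 = 0, same as step 4 -> [3 4 4]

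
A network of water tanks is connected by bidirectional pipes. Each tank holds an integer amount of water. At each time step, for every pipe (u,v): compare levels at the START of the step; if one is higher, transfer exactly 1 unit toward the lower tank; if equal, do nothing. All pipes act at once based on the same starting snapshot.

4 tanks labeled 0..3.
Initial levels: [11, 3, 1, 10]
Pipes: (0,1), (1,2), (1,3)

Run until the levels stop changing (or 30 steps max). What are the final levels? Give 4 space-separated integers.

Step 1: flows [0->1,1->2,3->1] -> levels [10 4 2 9]
Step 2: flows [0->1,1->2,3->1] -> levels [9 5 3 8]
Step 3: flows [0->1,1->2,3->1] -> levels [8 6 4 7]
Step 4: flows [0->1,1->2,3->1] -> levels [7 7 5 6]
Step 5: flows [0=1,1->2,1->3] -> levels [7 5 6 7]
Step 6: flows [0->1,2->1,3->1] -> levels [6 8 5 6]
Step 7: flows [1->0,1->2,1->3] -> levels [7 5 6 7]
  -> period-2 cycle: step 7 state = step 5 state; never stabilizes
  -> state at step 30: (30-5) mod 2 = 1, same as step 6 -> [6 8 5 6]

Answer: 6 8 5 6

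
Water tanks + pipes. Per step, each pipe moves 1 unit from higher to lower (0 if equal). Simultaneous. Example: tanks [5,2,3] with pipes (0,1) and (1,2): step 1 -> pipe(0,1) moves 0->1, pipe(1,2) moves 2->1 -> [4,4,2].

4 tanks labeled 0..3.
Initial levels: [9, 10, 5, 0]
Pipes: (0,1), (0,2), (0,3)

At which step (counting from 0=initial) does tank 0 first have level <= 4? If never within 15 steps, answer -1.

Answer: 6

Derivation:
Step 1: flows [1->0,0->2,0->3] -> levels [8 9 6 1]
Step 2: flows [1->0,0->2,0->3] -> levels [7 8 7 2]
Step 3: flows [1->0,0=2,0->3] -> levels [7 7 7 3]
Step 4: flows [0=1,0=2,0->3] -> levels [6 7 7 4]
Step 5: flows [1->0,2->0,0->3] -> levels [7 6 6 5]
Step 6: flows [0->1,0->2,0->3] -> levels [4 7 7 6]
Tank 0 first reaches <=4 at step 6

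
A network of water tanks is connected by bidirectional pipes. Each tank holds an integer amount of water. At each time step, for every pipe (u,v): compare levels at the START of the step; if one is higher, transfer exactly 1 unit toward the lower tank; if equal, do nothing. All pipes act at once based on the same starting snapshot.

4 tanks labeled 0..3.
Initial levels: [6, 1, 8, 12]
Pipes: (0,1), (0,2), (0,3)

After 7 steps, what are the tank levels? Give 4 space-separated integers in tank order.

Answer: 9 6 6 6

Derivation:
Step 1: flows [0->1,2->0,3->0] -> levels [7 2 7 11]
Step 2: flows [0->1,0=2,3->0] -> levels [7 3 7 10]
Step 3: flows [0->1,0=2,3->0] -> levels [7 4 7 9]
Step 4: flows [0->1,0=2,3->0] -> levels [7 5 7 8]
Step 5: flows [0->1,0=2,3->0] -> levels [7 6 7 7]
Step 6: flows [0->1,0=2,0=3] -> levels [6 7 7 7]
Step 7: flows [1->0,2->0,3->0] -> levels [9 6 6 6]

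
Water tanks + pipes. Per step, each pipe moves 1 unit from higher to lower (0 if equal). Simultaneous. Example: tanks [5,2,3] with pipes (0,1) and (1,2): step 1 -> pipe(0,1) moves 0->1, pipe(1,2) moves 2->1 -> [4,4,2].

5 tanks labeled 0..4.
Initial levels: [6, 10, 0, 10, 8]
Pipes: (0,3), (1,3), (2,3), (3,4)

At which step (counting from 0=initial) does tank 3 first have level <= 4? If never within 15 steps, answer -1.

Answer: 7

Derivation:
Step 1: flows [3->0,1=3,3->2,3->4] -> levels [7 10 1 7 9]
Step 2: flows [0=3,1->3,3->2,4->3] -> levels [7 9 2 8 8]
Step 3: flows [3->0,1->3,3->2,3=4] -> levels [8 8 3 7 8]
Step 4: flows [0->3,1->3,3->2,4->3] -> levels [7 7 4 9 7]
Step 5: flows [3->0,3->1,3->2,3->4] -> levels [8 8 5 5 8]
Step 6: flows [0->3,1->3,2=3,4->3] -> levels [7 7 5 8 7]
Step 7: flows [3->0,3->1,3->2,3->4] -> levels [8 8 6 4 8]
Tank 3 first reaches <=4 at step 7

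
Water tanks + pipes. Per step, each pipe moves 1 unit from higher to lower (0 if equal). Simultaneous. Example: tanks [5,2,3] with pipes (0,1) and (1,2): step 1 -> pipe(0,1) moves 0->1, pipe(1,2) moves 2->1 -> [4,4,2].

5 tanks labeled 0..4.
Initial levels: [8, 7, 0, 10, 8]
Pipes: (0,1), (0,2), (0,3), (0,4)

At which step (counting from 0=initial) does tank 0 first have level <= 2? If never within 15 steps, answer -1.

Step 1: flows [0->1,0->2,3->0,0=4] -> levels [7 8 1 9 8]
Step 2: flows [1->0,0->2,3->0,4->0] -> levels [9 7 2 8 7]
Step 3: flows [0->1,0->2,0->3,0->4] -> levels [5 8 3 9 8]
Step 4: flows [1->0,0->2,3->0,4->0] -> levels [7 7 4 8 7]
Step 5: flows [0=1,0->2,3->0,0=4] -> levels [7 7 5 7 7]
Step 6: flows [0=1,0->2,0=3,0=4] -> levels [6 7 6 7 7]
Step 7: flows [1->0,0=2,3->0,4->0] -> levels [9 6 6 6 6]
Step 8: flows [0->1,0->2,0->3,0->4] -> levels [5 7 7 7 7]
Step 9: flows [1->0,2->0,3->0,4->0] -> levels [9 6 6 6 6]
  -> period-2 cycle (repeats step 7); tank 0 never drops to <=2
Tank 0 never reaches <=2 within 15 steps

Answer: -1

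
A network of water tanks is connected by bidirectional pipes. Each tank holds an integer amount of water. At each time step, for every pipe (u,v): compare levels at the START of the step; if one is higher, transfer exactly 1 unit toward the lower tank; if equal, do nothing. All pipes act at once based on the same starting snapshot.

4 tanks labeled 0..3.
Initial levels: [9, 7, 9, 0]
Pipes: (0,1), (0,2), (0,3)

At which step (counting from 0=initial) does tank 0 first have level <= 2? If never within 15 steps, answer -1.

Answer: -1

Derivation:
Step 1: flows [0->1,0=2,0->3] -> levels [7 8 9 1]
Step 2: flows [1->0,2->0,0->3] -> levels [8 7 8 2]
Step 3: flows [0->1,0=2,0->3] -> levels [6 8 8 3]
Step 4: flows [1->0,2->0,0->3] -> levels [7 7 7 4]
Step 5: flows [0=1,0=2,0->3] -> levels [6 7 7 5]
Step 6: flows [1->0,2->0,0->3] -> levels [7 6 6 6]
Step 7: flows [0->1,0->2,0->3] -> levels [4 7 7 7]
Step 8: flows [1->0,2->0,3->0] -> levels [7 6 6 6]
  -> period-2 cycle (repeats step 6); tank 0 never drops to <=2
Tank 0 never reaches <=2 within 15 steps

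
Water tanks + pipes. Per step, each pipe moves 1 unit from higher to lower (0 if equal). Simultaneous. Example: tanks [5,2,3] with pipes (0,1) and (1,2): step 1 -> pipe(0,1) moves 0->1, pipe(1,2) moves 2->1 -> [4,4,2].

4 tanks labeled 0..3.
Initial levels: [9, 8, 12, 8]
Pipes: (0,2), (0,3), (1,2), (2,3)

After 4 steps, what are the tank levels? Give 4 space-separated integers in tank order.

Step 1: flows [2->0,0->3,2->1,2->3] -> levels [9 9 9 10]
Step 2: flows [0=2,3->0,1=2,3->2] -> levels [10 9 10 8]
Step 3: flows [0=2,0->3,2->1,2->3] -> levels [9 10 8 10]
Step 4: flows [0->2,3->0,1->2,3->2] -> levels [9 9 11 8]

Answer: 9 9 11 8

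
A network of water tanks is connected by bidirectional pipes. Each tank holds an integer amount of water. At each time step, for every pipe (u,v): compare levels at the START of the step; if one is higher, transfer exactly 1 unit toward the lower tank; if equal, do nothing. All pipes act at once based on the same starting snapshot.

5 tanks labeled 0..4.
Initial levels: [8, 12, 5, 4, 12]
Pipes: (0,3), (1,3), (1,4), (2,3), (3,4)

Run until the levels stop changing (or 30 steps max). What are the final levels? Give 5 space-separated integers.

Step 1: flows [0->3,1->3,1=4,2->3,4->3] -> levels [7 11 4 8 11]
Step 2: flows [3->0,1->3,1=4,3->2,4->3] -> levels [8 10 5 8 10]
Step 3: flows [0=3,1->3,1=4,3->2,4->3] -> levels [8 9 6 9 9]
Step 4: flows [3->0,1=3,1=4,3->2,3=4] -> levels [9 9 7 7 9]
Step 5: flows [0->3,1->3,1=4,2=3,4->3] -> levels [8 8 7 10 8]
Step 6: flows [3->0,3->1,1=4,3->2,3->4] -> levels [9 9 8 6 9]
Step 7: flows [0->3,1->3,1=4,2->3,4->3] -> levels [8 8 7 10 8]
  -> period-2 cycle: step 7 state = step 5 state; never stabilizes
  -> state at step 30: (30-5) mod 2 = 1, same as step 6 -> [9 9 8 6 9]

Answer: 9 9 8 6 9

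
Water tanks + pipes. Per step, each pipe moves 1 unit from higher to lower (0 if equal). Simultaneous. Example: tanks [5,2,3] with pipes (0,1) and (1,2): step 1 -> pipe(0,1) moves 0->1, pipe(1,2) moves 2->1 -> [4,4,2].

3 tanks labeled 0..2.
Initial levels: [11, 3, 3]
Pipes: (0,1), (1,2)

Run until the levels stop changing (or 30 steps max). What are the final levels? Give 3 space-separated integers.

Answer: 6 5 6

Derivation:
Step 1: flows [0->1,1=2] -> levels [10 4 3]
Step 2: flows [0->1,1->2] -> levels [9 4 4]
Step 3: flows [0->1,1=2] -> levels [8 5 4]
Step 4: flows [0->1,1->2] -> levels [7 5 5]
Step 5: flows [0->1,1=2] -> levels [6 6 5]
Step 6: flows [0=1,1->2] -> levels [6 5 6]
Step 7: flows [0->1,2->1] -> levels [5 7 5]
Step 8: flows [1->0,1->2] -> levels [6 5 6]
  -> period-2 cycle: step 8 state = step 6 state; never stabilizes
  -> state at step 30: (30-6) mod 2 = 0, same as step 6 -> [6 5 6]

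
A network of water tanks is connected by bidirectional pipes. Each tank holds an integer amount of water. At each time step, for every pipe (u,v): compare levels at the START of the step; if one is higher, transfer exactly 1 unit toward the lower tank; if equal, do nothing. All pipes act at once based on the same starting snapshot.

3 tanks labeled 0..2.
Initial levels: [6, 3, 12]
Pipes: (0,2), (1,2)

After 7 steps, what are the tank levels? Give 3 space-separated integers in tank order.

Answer: 7 7 7

Derivation:
Step 1: flows [2->0,2->1] -> levels [7 4 10]
Step 2: flows [2->0,2->1] -> levels [8 5 8]
Step 3: flows [0=2,2->1] -> levels [8 6 7]
Step 4: flows [0->2,2->1] -> levels [7 7 7]
Step 5: flows [0=2,1=2] -> levels [7 7 7]
  -> stable; steps 6..7 unchanged -> [7 7 7]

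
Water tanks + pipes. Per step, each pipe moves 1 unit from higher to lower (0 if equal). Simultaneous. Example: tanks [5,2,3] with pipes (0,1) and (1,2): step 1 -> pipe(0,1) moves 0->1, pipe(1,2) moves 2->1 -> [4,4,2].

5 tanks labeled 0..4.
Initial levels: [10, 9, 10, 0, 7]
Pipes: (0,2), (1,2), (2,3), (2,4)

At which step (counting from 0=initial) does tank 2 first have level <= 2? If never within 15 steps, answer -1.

Step 1: flows [0=2,2->1,2->3,2->4] -> levels [10 10 7 1 8]
Step 2: flows [0->2,1->2,2->3,4->2] -> levels [9 9 9 2 7]
Step 3: flows [0=2,1=2,2->3,2->4] -> levels [9 9 7 3 8]
Step 4: flows [0->2,1->2,2->3,4->2] -> levels [8 8 9 4 7]
Step 5: flows [2->0,2->1,2->3,2->4] -> levels [9 9 5 5 8]
Step 6: flows [0->2,1->2,2=3,4->2] -> levels [8 8 8 5 7]
Step 7: flows [0=2,1=2,2->3,2->4] -> levels [8 8 6 6 8]
Step 8: flows [0->2,1->2,2=3,4->2] -> levels [7 7 9 6 7]
Step 9: flows [2->0,2->1,2->3,2->4] -> levels [8 8 5 7 8]
Step 10: flows [0->2,1->2,3->2,4->2] -> levels [7 7 9 6 7]
  -> period-2 cycle (repeats step 8); tank 2 never drops to <=2
Tank 2 never reaches <=2 within 15 steps

Answer: -1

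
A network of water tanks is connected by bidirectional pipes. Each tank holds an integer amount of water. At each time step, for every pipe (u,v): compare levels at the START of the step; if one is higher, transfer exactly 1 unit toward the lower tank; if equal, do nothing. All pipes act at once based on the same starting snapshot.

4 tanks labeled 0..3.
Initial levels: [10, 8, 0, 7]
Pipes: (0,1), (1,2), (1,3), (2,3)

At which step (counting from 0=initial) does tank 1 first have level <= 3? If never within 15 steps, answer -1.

Answer: -1

Derivation:
Step 1: flows [0->1,1->2,1->3,3->2] -> levels [9 7 2 7]
Step 2: flows [0->1,1->2,1=3,3->2] -> levels [8 7 4 6]
Step 3: flows [0->1,1->2,1->3,3->2] -> levels [7 6 6 6]
Step 4: flows [0->1,1=2,1=3,2=3] -> levels [6 7 6 6]
Step 5: flows [1->0,1->2,1->3,2=3] -> levels [7 4 7 7]
Step 6: flows [0->1,2->1,3->1,2=3] -> levels [6 7 6 6]
  -> period-2 cycle (repeats step 4); tank 1 never drops to <=3
Tank 1 never reaches <=3 within 15 steps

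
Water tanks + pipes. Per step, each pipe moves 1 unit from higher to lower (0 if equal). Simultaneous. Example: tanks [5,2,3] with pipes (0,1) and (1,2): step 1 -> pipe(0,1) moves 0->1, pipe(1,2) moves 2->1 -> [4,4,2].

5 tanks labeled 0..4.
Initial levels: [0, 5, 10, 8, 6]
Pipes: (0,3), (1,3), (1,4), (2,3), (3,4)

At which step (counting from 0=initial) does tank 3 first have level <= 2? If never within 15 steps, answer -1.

Answer: -1

Derivation:
Step 1: flows [3->0,3->1,4->1,2->3,3->4] -> levels [1 7 9 6 6]
Step 2: flows [3->0,1->3,1->4,2->3,3=4] -> levels [2 5 8 7 7]
Step 3: flows [3->0,3->1,4->1,2->3,3=4] -> levels [3 7 7 6 6]
Step 4: flows [3->0,1->3,1->4,2->3,3=4] -> levels [4 5 6 7 7]
Step 5: flows [3->0,3->1,4->1,3->2,3=4] -> levels [5 7 7 4 6]
Step 6: flows [0->3,1->3,1->4,2->3,4->3] -> levels [4 5 6 8 6]
Step 7: flows [3->0,3->1,4->1,3->2,3->4] -> levels [5 7 7 4 6]
  -> period-2 cycle (repeats step 5); tank 3 never drops to <=2
Tank 3 never reaches <=2 within 15 steps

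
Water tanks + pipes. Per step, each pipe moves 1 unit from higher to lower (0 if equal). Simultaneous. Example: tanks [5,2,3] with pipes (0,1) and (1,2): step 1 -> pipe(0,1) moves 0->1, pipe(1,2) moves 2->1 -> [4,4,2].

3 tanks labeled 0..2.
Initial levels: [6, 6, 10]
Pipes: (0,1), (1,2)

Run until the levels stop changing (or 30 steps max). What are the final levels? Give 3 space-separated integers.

Answer: 8 6 8

Derivation:
Step 1: flows [0=1,2->1] -> levels [6 7 9]
Step 2: flows [1->0,2->1] -> levels [7 7 8]
Step 3: flows [0=1,2->1] -> levels [7 8 7]
Step 4: flows [1->0,1->2] -> levels [8 6 8]
Step 5: flows [0->1,2->1] -> levels [7 8 7]
  -> period-2 cycle: step 5 state = step 3 state; never stabilizes
  -> state at step 30: (30-3) mod 2 = 1, same as step 4 -> [8 6 8]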